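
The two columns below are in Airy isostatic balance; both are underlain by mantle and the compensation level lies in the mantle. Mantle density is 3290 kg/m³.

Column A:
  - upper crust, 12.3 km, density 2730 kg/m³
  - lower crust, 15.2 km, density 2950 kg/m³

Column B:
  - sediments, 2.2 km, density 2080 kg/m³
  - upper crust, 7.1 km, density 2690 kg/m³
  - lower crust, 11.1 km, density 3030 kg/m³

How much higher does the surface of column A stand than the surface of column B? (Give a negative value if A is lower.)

For any compensation level in the mantle, the mantle terms cancel and isostasy reduces to e = (Σt_A − Σt_B) − (Σ(ρt)_A − Σ(ρt)_B) / ρ_m.
Σt_A = 27.5 km; Σt_B = 20.4 km; Σ(ρt)_A = 78419; Σ(ρt)_B = 57308 (in km·kg/m³).
e = (27.5 − 20.4) − (78419 − 57308) / 3290 = 0.683 km.

0.683 km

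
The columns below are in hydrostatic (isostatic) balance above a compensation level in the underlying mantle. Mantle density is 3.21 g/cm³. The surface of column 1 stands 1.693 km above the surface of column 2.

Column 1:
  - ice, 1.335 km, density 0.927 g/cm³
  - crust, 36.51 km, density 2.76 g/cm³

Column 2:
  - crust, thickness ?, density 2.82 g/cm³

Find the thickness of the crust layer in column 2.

36 km

Take the compensation level at the base of the deeper column (depth z_c below the surface of column 1) and equate Σ ρ_i t_i down to z_c; mantle fills any gap and the z_c terms cancel.
Column 1: 1.335×0.927 + 36.51×2.76 + (z_c − 37.845)×3.21
Column 2: 1.693×0 + x×2.82 + (z_c − 1.693 − 0 − x)×3.21
The z_c×3.21 term appears on both sides and cancels. Collect the known terms of each column as K = Σ(ρt)_known − 3.21 × (depth of known layers): K_1 = 102.005145 − 3.21×37.845 = −19.477305; K_2 = 0 − 3.21×(1.693 + 0) = −5.43453.
Balance: K_1 = K_2 − x×(3.21 − 2.82), so x = (K_2 − K_1)/(3.21 − 2.82) = 14.0428/0.39 = 36 km.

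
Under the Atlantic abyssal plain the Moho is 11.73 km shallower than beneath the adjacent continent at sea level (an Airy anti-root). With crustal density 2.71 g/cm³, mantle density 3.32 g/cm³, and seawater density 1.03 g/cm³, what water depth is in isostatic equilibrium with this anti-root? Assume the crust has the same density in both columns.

Replacing a thickness d of crust by seawater at the top must be balanced by replacing crust with mantle at the base: d (ρ_c − ρ_w) = a (ρ_m − ρ_c).
d = a (ρ_m − ρ_c)/(ρ_c − ρ_w) = 11.73 km × 0.61/1.68 = 4.26 km.

4.26 km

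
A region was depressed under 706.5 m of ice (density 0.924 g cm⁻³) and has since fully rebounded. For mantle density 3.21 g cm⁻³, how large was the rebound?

Removing the load lets mantle flow back in; uplift u satisfies ρ_ice t = ρ_m u.
u = t ρ_ice/ρ_m = 706.5 m × 0.924/3.21 = 203 m.

203 m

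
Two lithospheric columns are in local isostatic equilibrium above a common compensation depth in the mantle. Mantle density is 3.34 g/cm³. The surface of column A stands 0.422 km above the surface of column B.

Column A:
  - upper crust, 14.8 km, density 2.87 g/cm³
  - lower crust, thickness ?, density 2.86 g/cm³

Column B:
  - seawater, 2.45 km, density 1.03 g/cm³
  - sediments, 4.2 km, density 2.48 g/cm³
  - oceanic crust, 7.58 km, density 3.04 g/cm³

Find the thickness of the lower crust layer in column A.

Take the compensation level at the base of the deeper column (depth z_c below the surface of column A) and equate Σ ρ_i t_i down to z_c; mantle fills any gap and the z_c terms cancel.
Column A: 14.8×2.87 + x×2.86 + (z_c − 14.8 − x)×3.34
Column B: 0.422×0 + 2.45×1.03 + 4.2×2.48 + 7.58×3.04 + (z_c − 0.422 − 14.23)×3.34
The z_c×3.34 term appears on both sides and cancels. Collect the known terms of each column as K = Σ(ρt)_known − 3.34 × (depth of known layers): K_A = 42.476 − 3.34×14.8 = −6.956; K_B = 35.9827 − 3.34×(0.422 + 14.23) = −12.95498.
Balance: K_A − x×(3.34 − 2.86) = K_B, so x = (K_A − K_B)/(3.34 − 2.86) = 5.99898/0.48 = 12.5 km.

12.5 km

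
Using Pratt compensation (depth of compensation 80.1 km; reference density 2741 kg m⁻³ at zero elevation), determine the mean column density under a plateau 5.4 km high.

Pratt balance: ρ_ref D = ρ (D + h).
ρ = ρ_ref D/(D + h) = 2741 × 80.1 km/(80.1 km + 5.4 km) = 2570 kg m⁻³.

2570 kg m⁻³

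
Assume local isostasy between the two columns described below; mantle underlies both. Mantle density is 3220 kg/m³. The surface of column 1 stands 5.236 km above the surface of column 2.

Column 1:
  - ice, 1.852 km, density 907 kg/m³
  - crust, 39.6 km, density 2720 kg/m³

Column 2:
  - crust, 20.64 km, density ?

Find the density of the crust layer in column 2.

Take the compensation level at the base of the deeper column (depth z_c below the surface of column 1) and equate Σ ρ_i t_i down to z_c; mantle fills any gap and the z_c terms cancel.
Column 1: 1.852×907 + 39.6×2720 + (z_c − 41.452)×3220
Column 2: 5.236×0 + 20.64×ρ + (z_c − 5.236 − 20.64)×3220
The z_c×3220 term appears on both sides and cancels. Collect the known terms of each column as K = Σ(ρt)_known − 3220 × (depth of known layers): K_1 = 109391.764 − 3220×41.452 = −24083.676; K_2 = 0 − 3220×(5.236 + 20.64) = −83320.72.
Balance: K_1 = K_2 + 20.64×ρ, so ρ = (K_1 − K_2)/20.64 = 59237/20.64 = 2870 kg/m³.

2870 kg/m³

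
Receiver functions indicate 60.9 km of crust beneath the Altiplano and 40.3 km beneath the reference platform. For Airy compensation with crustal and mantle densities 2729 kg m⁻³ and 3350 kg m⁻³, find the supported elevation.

Excess crust Δ = 60.9 km − 40.3 km = 20.6 km, split between elevation h and root r with h + r = Δ.
Airy balance ρ_c h = (ρ_m − ρ_c) r gives r = h ρ_c/(ρ_m − ρ_c), so h (1 + ρ_c/(ρ_m − ρ_c)) = Δ, i.e. h = Δ (ρ_m − ρ_c)/ρ_m.
h = 20.6 km × 621/3350 = 3.82 km.

3.82 km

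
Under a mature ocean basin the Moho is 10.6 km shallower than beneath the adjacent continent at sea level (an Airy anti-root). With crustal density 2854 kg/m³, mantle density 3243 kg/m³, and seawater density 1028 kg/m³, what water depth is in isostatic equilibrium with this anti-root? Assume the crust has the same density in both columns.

2.26 km

Replacing a thickness d of crust by seawater at the top must be balanced by replacing crust with mantle at the base: d (ρ_c − ρ_w) = a (ρ_m − ρ_c).
d = a (ρ_m − ρ_c)/(ρ_c − ρ_w) = 10.6 km × 389/1826 = 2.26 km.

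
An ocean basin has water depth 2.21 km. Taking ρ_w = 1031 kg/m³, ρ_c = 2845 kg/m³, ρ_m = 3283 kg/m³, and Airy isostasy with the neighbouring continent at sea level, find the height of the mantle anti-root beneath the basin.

9.15 km

Isostatic balance requires: replacing crust with seawater at the top is compensated by replacing crust with mantle at the base: d (ρ_c − ρ_w) = a (ρ_m − ρ_c).
a = d (ρ_c − ρ_w)/(ρ_m − ρ_c) = 2.21 km × 1814/438 = 9.15 km.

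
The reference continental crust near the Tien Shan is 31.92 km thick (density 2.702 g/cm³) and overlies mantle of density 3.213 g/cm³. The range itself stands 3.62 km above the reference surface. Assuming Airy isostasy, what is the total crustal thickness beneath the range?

Root depth r = h ρ_c / (ρ_m − ρ_c) = 3.62 km × 2.702 / 0.511 = 19.14 km.
Total thickness = T + h + r = 31.92 km + 3.62 km + 19.14 km = 54.7 km.

54.7 km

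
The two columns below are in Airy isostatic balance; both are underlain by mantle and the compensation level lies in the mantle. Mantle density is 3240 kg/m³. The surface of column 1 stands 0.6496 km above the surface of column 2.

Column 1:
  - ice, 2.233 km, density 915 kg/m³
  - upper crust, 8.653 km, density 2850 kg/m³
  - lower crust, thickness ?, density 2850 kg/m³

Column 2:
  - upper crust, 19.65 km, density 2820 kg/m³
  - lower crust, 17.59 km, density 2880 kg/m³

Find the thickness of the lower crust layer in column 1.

Take the compensation level at the base of the deeper column (depth z_c below the surface of column 1) and equate Σ ρ_i t_i down to z_c; mantle fills any gap and the z_c terms cancel.
Column 1: 2.233×915 + 8.653×2850 + x×2850 + (z_c − 10.886 − x)×3240
Column 2: 0.6496×0 + 19.65×2820 + 17.59×2880 + (z_c − 0.6496 − 37.24)×3240
The z_c×3240 term appears on both sides and cancels. Collect the known terms of each column as K = Σ(ρt)_known − 3240 × (depth of known layers): K_1 = 26704.245 − 3240×10.886 = −8566.395; K_2 = 106072.2 − 3240×(0.6496 + 37.24) = −16690.104.
Balance: K_1 − x×(3240 − 2850) = K_2, so x = (K_1 − K_2)/(3240 − 2850) = 8123.71/390 = 20.8 km.

20.8 km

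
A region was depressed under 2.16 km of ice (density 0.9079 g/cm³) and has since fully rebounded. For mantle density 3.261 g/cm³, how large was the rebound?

Removing the load lets mantle flow back in; uplift u satisfies ρ_ice t = ρ_m u.
u = t ρ_ice/ρ_m = 2.16 km × 0.9079/3.261 = 0.601 km.

0.601 km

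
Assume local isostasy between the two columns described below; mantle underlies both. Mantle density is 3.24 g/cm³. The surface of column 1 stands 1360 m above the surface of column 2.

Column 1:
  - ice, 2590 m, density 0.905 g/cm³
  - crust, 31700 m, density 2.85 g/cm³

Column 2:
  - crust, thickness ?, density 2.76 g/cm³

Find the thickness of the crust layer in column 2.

Take the compensation level at the base of the deeper column (depth z_c below the surface of column 1) and equate Σ ρ_i t_i down to z_c; mantle fills any gap and the z_c terms cancel.
Column 1: 2590×0.905 + 31700×2.85 + (z_c − 34290)×3.24
Column 2: 1360×0 + x×2.76 + (z_c − 1360 − 0 − x)×3.24
The z_c×3.24 term appears on both sides and cancels. Collect the known terms of each column as K = Σ(ρt)_known − 3.24 × (depth of known layers): K_1 = 92688.95 − 3.24×34290 = −18410.65; K_2 = 0 − 3.24×(1360 + 0) = −4406.4.
Balance: K_1 = K_2 − x×(3.24 − 2.76), so x = (K_2 − K_1)/(3.24 − 2.76) = 14004.2/0.48 = 29200 m.

29200 m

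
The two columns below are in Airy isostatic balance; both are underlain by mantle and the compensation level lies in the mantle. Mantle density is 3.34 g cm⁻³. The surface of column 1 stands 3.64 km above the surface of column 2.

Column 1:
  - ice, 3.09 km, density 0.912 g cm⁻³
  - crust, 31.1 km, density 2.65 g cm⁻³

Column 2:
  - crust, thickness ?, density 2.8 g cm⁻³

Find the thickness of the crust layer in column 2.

Take the compensation level at the base of the deeper column (depth z_c below the surface of column 1) and equate Σ ρ_i t_i down to z_c; mantle fills any gap and the z_c terms cancel.
Column 1: 3.09×0.912 + 31.1×2.65 + (z_c − 34.19)×3.34
Column 2: 3.64×0 + x×2.8 + (z_c − 3.64 − 0 − x)×3.34
The z_c×3.34 term appears on both sides and cancels. Collect the known terms of each column as K = Σ(ρt)_known − 3.34 × (depth of known layers): K_1 = 85.23308 − 3.34×34.19 = −28.96152; K_2 = 0 − 3.34×(3.64 + 0) = −12.1576.
Balance: K_1 = K_2 − x×(3.34 − 2.8), so x = (K_2 − K_1)/(3.34 − 2.8) = 16.8039/0.54 = 31.1 km.

31.1 km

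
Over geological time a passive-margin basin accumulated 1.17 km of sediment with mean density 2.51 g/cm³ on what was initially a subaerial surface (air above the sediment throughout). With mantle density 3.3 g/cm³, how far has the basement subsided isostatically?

0.89 km

Subaerial load: s = t ρ_sed / ρ_m = 1.17 km × 2.51/3.3 = 0.89 km.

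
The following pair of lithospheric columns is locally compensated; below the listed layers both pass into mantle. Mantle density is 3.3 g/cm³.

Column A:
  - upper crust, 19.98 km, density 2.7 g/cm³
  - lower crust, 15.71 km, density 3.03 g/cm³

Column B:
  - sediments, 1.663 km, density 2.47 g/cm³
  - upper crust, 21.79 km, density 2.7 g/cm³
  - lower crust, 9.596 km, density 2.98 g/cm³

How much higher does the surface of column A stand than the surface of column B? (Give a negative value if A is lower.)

For any compensation level in the mantle, the mantle terms cancel and isostasy reduces to e = (Σt_A − Σt_B) − (Σ(ρt)_A − Σ(ρt)_B) / ρ_m.
Σt_A = 35.69 km; Σt_B = 33.049 km; Σ(ρt)_A = 101.5473; Σ(ρt)_B = 91.53669 (in km·g/cm³).
e = (35.69 − 33.049) − (101.5473 − 91.53669) / 3.3 = −0.393 km.

−0.393 km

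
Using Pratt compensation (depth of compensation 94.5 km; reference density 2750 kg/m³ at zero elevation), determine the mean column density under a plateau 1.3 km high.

Pratt balance: ρ_ref D = ρ (D + h).
ρ = ρ_ref D/(D + h) = 2750 × 94.5 km/(94.5 km + 1.3 km) = 2710 kg/m³.

2710 kg/m³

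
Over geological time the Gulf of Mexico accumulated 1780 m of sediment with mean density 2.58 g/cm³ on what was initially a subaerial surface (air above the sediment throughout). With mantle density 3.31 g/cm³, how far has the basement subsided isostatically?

Subaerial load: s = t ρ_sed / ρ_m = 1780 m × 2.58/3.31 = 1390 m.

1390 m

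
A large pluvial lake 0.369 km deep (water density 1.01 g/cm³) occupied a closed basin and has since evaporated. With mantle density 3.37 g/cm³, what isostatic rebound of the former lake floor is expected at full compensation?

0.111 km

u = d ρ_w/ρ_m = 0.369 km × 1.01/3.37 = 0.111 km.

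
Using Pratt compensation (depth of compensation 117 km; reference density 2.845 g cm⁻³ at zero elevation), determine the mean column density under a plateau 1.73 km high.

2.8 g cm⁻³

Pratt balance: ρ_ref D = ρ (D + h).
ρ = ρ_ref D/(D + h) = 2.845 × 117 km/(117 km + 1.73 km) = 2.8 g cm⁻³.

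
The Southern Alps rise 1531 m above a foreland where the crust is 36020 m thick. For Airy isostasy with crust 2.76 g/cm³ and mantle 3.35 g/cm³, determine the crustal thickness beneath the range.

44700 m

Root depth r = h ρ_c / (ρ_m − ρ_c) = 1531 m × 2.76 / 0.59 = 7162 m.
Total thickness = T + h + r = 36020 m + 1531 m + 7162 m = 44700 m.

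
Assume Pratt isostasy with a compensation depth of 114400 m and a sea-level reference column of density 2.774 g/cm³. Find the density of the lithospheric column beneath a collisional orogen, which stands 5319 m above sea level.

2.65 g/cm³

Pratt balance: ρ_ref D = ρ (D + h).
ρ = ρ_ref D/(D + h) = 2.774 × 114400 m/(114400 m + 5319 m) = 2.65 g/cm³.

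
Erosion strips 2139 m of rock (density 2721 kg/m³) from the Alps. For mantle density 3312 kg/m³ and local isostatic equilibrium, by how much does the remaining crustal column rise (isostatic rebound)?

Unloading: uplift u = e ρ_c/ρ_m = 2139 m × 2721/3312 = 1760 m.

1760 m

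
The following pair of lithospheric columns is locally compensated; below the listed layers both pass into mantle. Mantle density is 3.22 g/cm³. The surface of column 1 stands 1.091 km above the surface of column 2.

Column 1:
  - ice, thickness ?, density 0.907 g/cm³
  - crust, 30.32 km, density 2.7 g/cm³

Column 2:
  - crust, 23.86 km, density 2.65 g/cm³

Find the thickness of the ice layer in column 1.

0.582 km

Take the compensation level at the base of the deeper column (depth z_c below the surface of column 1) and equate Σ ρ_i t_i down to z_c; mantle fills any gap and the z_c terms cancel.
Column 1: x×0.907 + 30.32×2.7 + (z_c − 30.32 − x)×3.22
Column 2: 1.091×0 + 23.86×2.65 + (z_c − 1.091 − 23.86)×3.22
The z_c×3.22 term appears on both sides and cancels. Collect the known terms of each column as K = Σ(ρt)_known − 3.22 × (depth of known layers): K_1 = 81.864 − 3.22×30.32 = −15.7664; K_2 = 63.229 − 3.22×(1.091 + 23.86) = −17.11322.
Balance: K_1 − x×(3.22 − 0.907) = K_2, so x = (K_1 − K_2)/(3.22 − 0.907) = 1.34682/2.313 = 0.582 km.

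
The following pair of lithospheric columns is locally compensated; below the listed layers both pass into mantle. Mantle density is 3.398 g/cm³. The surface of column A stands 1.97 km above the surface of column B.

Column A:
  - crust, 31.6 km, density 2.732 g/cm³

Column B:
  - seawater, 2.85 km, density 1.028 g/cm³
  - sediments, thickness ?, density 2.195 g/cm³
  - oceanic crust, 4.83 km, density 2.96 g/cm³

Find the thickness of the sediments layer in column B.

Take the compensation level at the base of the deeper column (depth z_c below the surface of column A) and equate Σ ρ_i t_i down to z_c; mantle fills any gap and the z_c terms cancel.
Column A: 31.6×2.732 + (z_c − 31.6)×3.398
Column B: 1.97×0 + 2.85×1.028 + x×2.195 + 4.83×2.96 + (z_c − 1.97 − 7.68 − x)×3.398
The z_c×3.398 term appears on both sides and cancels. Collect the known terms of each column as K = Σ(ρt)_known − 3.398 × (depth of known layers): K_A = 86.3312 − 3.398×31.6 = −21.0456; K_B = 17.2266 − 3.398×(1.97 + 7.68) = −15.5641.
Balance: K_A = K_B − x×(3.398 − 2.195), so x = (K_B − K_A)/(3.398 − 2.195) = 5.4815/1.203 = 4.56 km.

4.56 km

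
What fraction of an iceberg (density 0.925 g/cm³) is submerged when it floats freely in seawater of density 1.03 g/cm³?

89.8%

Submerged fraction = ρ_obj/ρ_fluid = 0.925/1.03 = 89.8%.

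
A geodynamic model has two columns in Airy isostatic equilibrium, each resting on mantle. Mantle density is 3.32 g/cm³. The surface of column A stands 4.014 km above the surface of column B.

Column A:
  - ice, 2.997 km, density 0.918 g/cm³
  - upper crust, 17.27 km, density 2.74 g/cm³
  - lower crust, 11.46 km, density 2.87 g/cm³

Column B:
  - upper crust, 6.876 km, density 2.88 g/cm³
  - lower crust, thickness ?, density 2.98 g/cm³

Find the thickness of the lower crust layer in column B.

Take the compensation level at the base of the deeper column (depth z_c below the surface of column A) and equate Σ ρ_i t_i down to z_c; mantle fills any gap and the z_c terms cancel.
Column A: 2.997×0.918 + 17.27×2.74 + 11.46×2.87 + (z_c − 31.727)×3.32
Column B: 4.014×0 + 6.876×2.88 + x×2.98 + (z_c − 4.014 − 6.876 − x)×3.32
The z_c×3.32 term appears on both sides and cancels. Collect the known terms of each column as K = Σ(ρt)_known − 3.32 × (depth of known layers): K_A = 82.961246 − 3.32×31.727 = −22.372394; K_B = 19.80288 − 3.32×(4.014 + 6.876) = −16.35192.
Balance: K_A = K_B − x×(3.32 − 2.98), so x = (K_B − K_A)/(3.32 − 2.98) = 6.02047/0.34 = 17.7 km.

17.7 km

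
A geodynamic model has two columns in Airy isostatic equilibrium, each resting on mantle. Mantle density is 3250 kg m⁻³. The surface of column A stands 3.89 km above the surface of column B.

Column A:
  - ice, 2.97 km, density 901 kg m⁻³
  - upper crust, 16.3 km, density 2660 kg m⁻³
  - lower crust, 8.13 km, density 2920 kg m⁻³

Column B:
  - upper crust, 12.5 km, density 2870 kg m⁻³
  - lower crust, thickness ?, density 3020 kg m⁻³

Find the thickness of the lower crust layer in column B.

Take the compensation level at the base of the deeper column (depth z_c below the surface of column A) and equate Σ ρ_i t_i down to z_c; mantle fills any gap and the z_c terms cancel.
Column A: 2.97×901 + 16.3×2660 + 8.13×2920 + (z_c − 27.4)×3250
Column B: 3.89×0 + 12.5×2870 + x×3020 + (z_c − 3.89 − 12.5 − x)×3250
The z_c×3250 term appears on both sides and cancels. Collect the known terms of each column as K = Σ(ρt)_known − 3250 × (depth of known layers): K_A = 69773.57 − 3250×27.4 = −19276.43; K_B = 35875 − 3250×(3.89 + 12.5) = −17392.5.
Balance: K_A = K_B − x×(3250 − 3020), so x = (K_B − K_A)/(3250 − 3020) = 1883.93/230 = 8.19 km.

8.19 km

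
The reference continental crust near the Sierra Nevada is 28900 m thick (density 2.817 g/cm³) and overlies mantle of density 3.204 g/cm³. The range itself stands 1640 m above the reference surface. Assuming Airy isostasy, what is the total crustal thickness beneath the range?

Root depth r = h ρ_c / (ρ_m − ρ_c) = 1640 m × 2.817 / 0.387 = 11940 m.
Total thickness = T + h + r = 28900 m + 1640 m + 11940 m = 42500 m.

42500 m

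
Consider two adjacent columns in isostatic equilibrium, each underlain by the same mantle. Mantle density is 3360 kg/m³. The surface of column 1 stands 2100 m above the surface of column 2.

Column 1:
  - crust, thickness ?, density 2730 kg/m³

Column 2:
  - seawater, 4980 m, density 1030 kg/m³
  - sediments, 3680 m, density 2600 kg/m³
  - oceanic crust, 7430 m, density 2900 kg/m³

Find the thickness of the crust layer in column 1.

39500 m

Take the compensation level at the base of the deeper column (depth z_c below the surface of column 1) and equate Σ ρ_i t_i down to z_c; mantle fills any gap and the z_c terms cancel.
Column 1: x×2730 + (z_c − 0 − x)×3360
Column 2: 2100×0 + 4980×1030 + 3680×2600 + 7430×2900 + (z_c − 2100 − 16090)×3360
The z_c×3360 term appears on both sides and cancels. Collect the known terms of each column as K = Σ(ρt)_known − 3360 × (depth of known layers): K_1 = 0 − 3360×0 = 0; K_2 = 36244400 − 3360×(2100 + 16090) = −24874000.
Balance: K_1 − x×(3360 − 2730) = K_2, so x = (K_1 − K_2)/(3360 − 2730) = 24874000/630 = 39500 m.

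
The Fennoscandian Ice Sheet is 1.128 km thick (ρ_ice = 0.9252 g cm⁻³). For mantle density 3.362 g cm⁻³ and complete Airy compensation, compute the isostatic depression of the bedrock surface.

0.31 km

Isostatic balance requires: the ice load ρ_ice t is balanced by mantle displaced below, ρ_m s.
s = t ρ_ice / ρ_m = 1.128 km × 0.9252/3.362 = 0.31 km.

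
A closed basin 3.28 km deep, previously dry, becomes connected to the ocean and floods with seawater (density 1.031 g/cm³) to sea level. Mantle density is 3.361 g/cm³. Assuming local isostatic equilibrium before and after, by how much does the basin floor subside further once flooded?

After flooding the water column is d + s deep. Its weight must equal the weight of mantle displaced by the extra subsidence s: (d + s) ρ_w = s ρ_m.
s = d ρ_w / (ρ_m − ρ_w) = 3.28 km × 1.031/(3.361 − 1.031) = 1.45 km.

1.45 km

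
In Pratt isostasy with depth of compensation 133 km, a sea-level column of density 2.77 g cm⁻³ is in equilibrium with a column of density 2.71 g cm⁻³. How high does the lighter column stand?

2.94 km

ρ_ref D = ρ (D + h) → h = D (ρ_ref − ρ)/ρ.
h = 133 km × (2.77 − 2.71)/2.71 = 2.94 km.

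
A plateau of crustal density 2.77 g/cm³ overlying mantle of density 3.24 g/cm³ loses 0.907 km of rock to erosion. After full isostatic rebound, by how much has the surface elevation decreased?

0.132 km

Rebound u = e ρ_c/ρ_m = 0.907 km × 2.77/3.24 = 0.7754 km.
Net surface drop = e − u = 0.907 km − 0.7754 km = e (ρ_m − ρ_c)/ρ_m = 0.132 km.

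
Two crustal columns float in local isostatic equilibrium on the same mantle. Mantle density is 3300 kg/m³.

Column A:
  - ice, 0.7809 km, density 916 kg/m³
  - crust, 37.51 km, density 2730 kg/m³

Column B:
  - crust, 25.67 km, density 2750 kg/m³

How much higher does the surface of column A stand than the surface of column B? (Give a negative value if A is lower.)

For any compensation level in the mantle, the mantle terms cancel and isostasy reduces to e = (Σt_A − Σt_B) − (Σ(ρt)_A − Σ(ρt)_B) / ρ_m.
Σt_A = 38.2909 km; Σt_B = 25.67 km; Σ(ρt)_A = 103117.604; Σ(ρt)_B = 70592.5 (in km·kg/m³).
e = (38.2909 − 25.67) − (103117.604 − 70592.5) / 3300 = 2.76 km.

2.76 km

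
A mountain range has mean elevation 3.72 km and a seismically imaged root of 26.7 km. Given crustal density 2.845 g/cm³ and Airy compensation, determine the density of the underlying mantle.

Airy balance: ρ_c h = (ρ_m − ρ_c) r → ρ_m = ρ_c (1 + h/r).
ρ_m = 2.845 × (1 + 3.72 km/26.7 km) = 3.24 g/cm³.

3.24 g/cm³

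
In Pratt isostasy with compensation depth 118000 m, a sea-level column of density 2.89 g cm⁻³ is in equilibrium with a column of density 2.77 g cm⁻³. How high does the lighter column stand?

5110 m

ρ_ref D = ρ (D + h) → h = D (ρ_ref − ρ)/ρ.
h = 118000 m × (2.89 − 2.77)/2.77 = 5110 m.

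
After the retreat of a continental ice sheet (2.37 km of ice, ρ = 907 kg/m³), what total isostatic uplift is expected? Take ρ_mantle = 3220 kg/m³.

0.668 km

Removing the load lets mantle flow back in; uplift u satisfies ρ_ice t = ρ_m u.
u = t ρ_ice/ρ_m = 2.37 km × 907/3220 = 0.668 km.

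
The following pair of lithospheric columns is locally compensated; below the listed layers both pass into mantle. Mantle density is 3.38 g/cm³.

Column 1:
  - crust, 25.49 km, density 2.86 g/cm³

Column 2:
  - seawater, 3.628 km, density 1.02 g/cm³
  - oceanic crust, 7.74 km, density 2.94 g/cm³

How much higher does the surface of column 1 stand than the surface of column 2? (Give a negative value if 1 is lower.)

For any compensation level in the mantle, the mantle terms cancel and isostasy reduces to e = (Σt_1 − Σt_2) − (Σ(ρt)_1 − Σ(ρt)_2) / ρ_m.
Σt_1 = 25.49 km; Σt_2 = 11.368 km; Σ(ρt)_1 = 72.9014; Σ(ρt)_2 = 26.45616 (in km·g/cm³).
e = (25.49 − 11.368) − (72.9014 − 26.45616) / 3.38 = 0.381 km.

0.381 km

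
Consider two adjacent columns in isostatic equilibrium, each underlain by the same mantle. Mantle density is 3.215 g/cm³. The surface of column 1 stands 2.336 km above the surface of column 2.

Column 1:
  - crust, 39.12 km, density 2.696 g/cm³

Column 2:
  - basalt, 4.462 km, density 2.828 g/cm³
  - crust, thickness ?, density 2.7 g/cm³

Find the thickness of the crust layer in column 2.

Take the compensation level at the base of the deeper column (depth z_c below the surface of column 1) and equate Σ ρ_i t_i down to z_c; mantle fills any gap and the z_c terms cancel.
Column 1: 39.12×2.696 + (z_c − 39.12)×3.215
Column 2: 2.336×0 + 4.462×2.828 + x×2.7 + (z_c − 2.336 − 4.462 − x)×3.215
The z_c×3.215 term appears on both sides and cancels. Collect the known terms of each column as K = Σ(ρt)_known − 3.215 × (depth of known layers): K_1 = 105.46752 − 3.215×39.12 = −20.30328; K_2 = 12.618536 − 3.215×(2.336 + 4.462) = −9.237034.
Balance: K_1 = K_2 − x×(3.215 − 2.7), so x = (K_2 − K_1)/(3.215 − 2.7) = 11.0662/0.515 = 21.5 km.

21.5 km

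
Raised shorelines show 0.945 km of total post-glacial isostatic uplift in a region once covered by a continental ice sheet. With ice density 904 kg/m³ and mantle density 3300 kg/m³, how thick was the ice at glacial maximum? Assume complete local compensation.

u = t ρ_ice/ρ_m → t = u ρ_m/ρ_ice = 0.945 km × 3300/904 = 3.45 km.

3.45 km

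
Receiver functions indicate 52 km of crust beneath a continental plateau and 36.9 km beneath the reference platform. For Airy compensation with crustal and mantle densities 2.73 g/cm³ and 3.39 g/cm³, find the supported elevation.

2.94 km

Excess crust Δ = 52 km − 36.9 km = 15.1 km, split between elevation h and root r with h + r = Δ.
Airy balance ρ_c h = (ρ_m − ρ_c) r gives r = h ρ_c/(ρ_m − ρ_c), so h (1 + ρ_c/(ρ_m − ρ_c)) = Δ, i.e. h = Δ (ρ_m − ρ_c)/ρ_m.
h = 15.1 km × 0.66/3.39 = 2.94 km.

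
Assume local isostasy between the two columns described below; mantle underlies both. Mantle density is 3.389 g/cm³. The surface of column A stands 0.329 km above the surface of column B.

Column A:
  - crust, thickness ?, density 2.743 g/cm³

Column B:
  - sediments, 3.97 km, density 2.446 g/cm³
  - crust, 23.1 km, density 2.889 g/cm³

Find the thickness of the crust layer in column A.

Take the compensation level at the base of the deeper column (depth z_c below the surface of column A) and equate Σ ρ_i t_i down to z_c; mantle fills any gap and the z_c terms cancel.
Column A: x×2.743 + (z_c − 0 − x)×3.389
Column B: 0.329×0 + 3.97×2.446 + 23.1×2.889 + (z_c − 0.329 − 27.07)×3.389
The z_c×3.389 term appears on both sides and cancels. Collect the known terms of each column as K = Σ(ρt)_known − 3.389 × (depth of known layers): K_A = 0 − 3.389×0 = 0; K_B = 76.44652 − 3.389×(0.329 + 27.07) = −16.408691.
Balance: K_A − x×(3.389 − 2.743) = K_B, so x = (K_A − K_B)/(3.389 − 2.743) = 16.4087/0.646 = 25.4 km.

25.4 km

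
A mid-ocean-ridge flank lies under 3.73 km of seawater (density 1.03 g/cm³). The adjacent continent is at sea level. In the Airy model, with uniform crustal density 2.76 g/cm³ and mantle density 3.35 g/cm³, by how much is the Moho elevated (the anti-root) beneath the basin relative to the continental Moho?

10.9 km

Balancing pressure at the compensation depth: replacing crust with seawater at the top is compensated by replacing crust with mantle at the base: d (ρ_c − ρ_w) = a (ρ_m − ρ_c).
a = d (ρ_c − ρ_w)/(ρ_m − ρ_c) = 3.73 km × 1.73/0.59 = 10.9 km.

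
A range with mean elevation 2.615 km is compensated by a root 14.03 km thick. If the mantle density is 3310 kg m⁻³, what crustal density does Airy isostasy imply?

ρ_c h = (ρ_m − ρ_c) r → ρ_c (h + r) = ρ_m r → ρ_c = ρ_m r / (h + r).
ρ_c = 3310 × 14.03 km / (2.615 km + 14.03 km) = 2790 kg m⁻³.

2790 kg m⁻³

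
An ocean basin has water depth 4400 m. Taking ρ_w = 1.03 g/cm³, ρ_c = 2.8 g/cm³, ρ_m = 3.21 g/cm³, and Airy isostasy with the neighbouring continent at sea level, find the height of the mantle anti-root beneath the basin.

By Archimedes' principle applied to the lithosphere: replacing crust with seawater at the top is compensated by replacing crust with mantle at the base: d (ρ_c − ρ_w) = a (ρ_m − ρ_c).
a = d (ρ_c − ρ_w)/(ρ_m − ρ_c) = 4400 m × 1.77/0.41 = 19000 m.

19000 m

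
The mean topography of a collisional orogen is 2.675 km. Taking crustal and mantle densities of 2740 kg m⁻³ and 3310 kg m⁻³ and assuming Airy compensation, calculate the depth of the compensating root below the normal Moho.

Equating mass per unit area of the two columns: the weight of the topography is balanced by the buoyancy of the root, ρ_c h = (ρ_m − ρ_c) r.
r = h · ρ_c / (ρ_m − ρ_c) = 2.675 km × 2740 / (3310 − 2740) = 12.9 km.

12.9 km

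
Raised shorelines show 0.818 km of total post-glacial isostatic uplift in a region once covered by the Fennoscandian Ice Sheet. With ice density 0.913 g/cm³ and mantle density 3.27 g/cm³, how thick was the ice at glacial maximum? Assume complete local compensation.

2.93 km

u = t ρ_ice/ρ_m → t = u ρ_m/ρ_ice = 0.818 km × 3.27/0.913 = 2.93 km.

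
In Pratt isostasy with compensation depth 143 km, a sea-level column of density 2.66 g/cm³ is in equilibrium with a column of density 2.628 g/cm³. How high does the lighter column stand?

ρ_ref D = ρ (D + h) → h = D (ρ_ref − ρ)/ρ.
h = 143 km × (2.66 − 2.628)/2.628 = 1.74 km.

1.74 km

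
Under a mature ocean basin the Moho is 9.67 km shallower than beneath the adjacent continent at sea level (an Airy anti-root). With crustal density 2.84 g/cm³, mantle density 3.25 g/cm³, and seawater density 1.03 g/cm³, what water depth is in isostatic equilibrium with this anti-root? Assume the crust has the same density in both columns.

2.19 km

Replacing a thickness d of crust by seawater at the top must be balanced by replacing crust with mantle at the base: d (ρ_c − ρ_w) = a (ρ_m − ρ_c).
d = a (ρ_m − ρ_c)/(ρ_c − ρ_w) = 9.67 km × 0.41/1.81 = 2.19 km.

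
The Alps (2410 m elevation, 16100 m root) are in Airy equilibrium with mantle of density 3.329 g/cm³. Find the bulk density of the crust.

2.9 g/cm³

ρ_c h = (ρ_m − ρ_c) r → ρ_c (h + r) = ρ_m r → ρ_c = ρ_m r / (h + r).
ρ_c = 3.329 × 16100 m / (2410 m + 16100 m) = 2.9 g/cm³.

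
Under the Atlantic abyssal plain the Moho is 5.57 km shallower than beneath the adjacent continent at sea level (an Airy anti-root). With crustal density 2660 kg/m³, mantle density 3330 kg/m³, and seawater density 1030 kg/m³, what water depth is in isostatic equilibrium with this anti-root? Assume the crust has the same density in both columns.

2.29 km

Replacing a thickness d of crust by seawater at the top must be balanced by replacing crust with mantle at the base: d (ρ_c − ρ_w) = a (ρ_m − ρ_c).
d = a (ρ_m − ρ_c)/(ρ_c − ρ_w) = 5.57 km × 670/1630 = 2.29 km.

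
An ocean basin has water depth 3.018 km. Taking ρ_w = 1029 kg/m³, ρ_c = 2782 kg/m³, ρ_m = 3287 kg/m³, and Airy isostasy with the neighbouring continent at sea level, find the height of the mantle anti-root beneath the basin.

Balancing pressure at the compensation depth: replacing crust with seawater at the top is compensated by replacing crust with mantle at the base: d (ρ_c − ρ_w) = a (ρ_m − ρ_c).
a = d (ρ_c − ρ_w)/(ρ_m − ρ_c) = 3.018 km × 1753/505 = 10.5 km.

10.5 km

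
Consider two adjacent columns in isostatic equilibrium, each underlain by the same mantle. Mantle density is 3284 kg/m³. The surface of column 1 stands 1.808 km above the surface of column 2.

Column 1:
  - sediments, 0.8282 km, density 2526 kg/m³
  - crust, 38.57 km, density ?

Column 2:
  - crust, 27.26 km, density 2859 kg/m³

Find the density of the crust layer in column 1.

Take the compensation level at the base of the deeper column (depth z_c below the surface of column 1) and equate Σ ρ_i t_i down to z_c; mantle fills any gap and the z_c terms cancel.
Column 1: 0.8282×2526 + 38.57×ρ + (z_c − 39.3982)×3284
Column 2: 1.808×0 + 27.26×2859 + (z_c − 1.808 − 27.26)×3284
The z_c×3284 term appears on both sides and cancels. Collect the known terms of each column as K = Σ(ρt)_known − 3284 × (depth of known layers): K_1 = 2092.0332 − 3284×39.3982 = −127291.656; K_2 = 77936.34 − 3284×(1.808 + 27.26) = −17522.972.
Balance: K_1 + 38.57×ρ = K_2, so ρ = (K_2 − K_1)/38.57 = 109769/38.57 = 2850 kg/m³.

2850 kg/m³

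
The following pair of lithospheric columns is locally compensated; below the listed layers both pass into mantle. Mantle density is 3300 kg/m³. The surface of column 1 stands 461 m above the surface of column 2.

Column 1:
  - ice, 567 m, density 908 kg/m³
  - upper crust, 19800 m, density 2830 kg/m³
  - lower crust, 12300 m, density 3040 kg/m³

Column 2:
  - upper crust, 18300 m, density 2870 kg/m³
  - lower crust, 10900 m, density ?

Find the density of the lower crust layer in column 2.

Take the compensation level at the base of the deeper column (depth z_c below the surface of column 1) and equate Σ ρ_i t_i down to z_c; mantle fills any gap and the z_c terms cancel.
Column 1: 567×908 + 19800×2830 + 12300×3040 + (z_c − 32667)×3300
Column 2: 461×0 + 18300×2870 + 10900×ρ + (z_c − 461 − 29200)×3300
The z_c×3300 term appears on both sides and cancels. Collect the known terms of each column as K = Σ(ρt)_known − 3300 × (depth of known layers): K_1 = 93940836 − 3300×32667 = −13860264; K_2 = 52521000 − 3300×(461 + 29200) = −45360300.
Balance: K_1 = K_2 + 10900×ρ, so ρ = (K_1 − K_2)/10900 = 31500000/10900 = 2890 kg/m³.

2890 kg/m³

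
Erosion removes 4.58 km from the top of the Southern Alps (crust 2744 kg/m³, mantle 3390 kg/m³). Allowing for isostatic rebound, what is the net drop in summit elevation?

0.873 km

Rebound u = e ρ_c/ρ_m = 4.58 km × 2744/3390 = 3.707 km.
Net surface drop = e − u = 4.58 km − 3.707 km = e (ρ_m − ρ_c)/ρ_m = 0.873 km.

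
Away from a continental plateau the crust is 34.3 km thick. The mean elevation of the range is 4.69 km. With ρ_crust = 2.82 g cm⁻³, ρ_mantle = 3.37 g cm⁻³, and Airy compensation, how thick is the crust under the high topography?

Root depth r = h ρ_c / (ρ_m − ρ_c) = 4.69 km × 2.82 / 0.55 = 24.05 km.
Total thickness = T + h + r = 34.3 km + 4.69 km + 24.05 km = 63 km.

63 km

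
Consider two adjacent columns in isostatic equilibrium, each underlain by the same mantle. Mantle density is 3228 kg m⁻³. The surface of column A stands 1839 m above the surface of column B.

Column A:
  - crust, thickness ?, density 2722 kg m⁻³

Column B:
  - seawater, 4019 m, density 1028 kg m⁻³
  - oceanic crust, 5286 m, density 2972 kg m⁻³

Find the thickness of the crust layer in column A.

31900 m

Take the compensation level at the base of the deeper column (depth z_c below the surface of column A) and equate Σ ρ_i t_i down to z_c; mantle fills any gap and the z_c terms cancel.
Column A: x×2722 + (z_c − 0 − x)×3228
Column B: 1839×0 + 4019×1028 + 5286×2972 + (z_c − 1839 − 9305)×3228
The z_c×3228 term appears on both sides and cancels. Collect the known terms of each column as K = Σ(ρt)_known − 3228 × (depth of known layers): K_A = 0 − 3228×0 = 0; K_B = 19841524 − 3228×(1839 + 9305) = −16131308.
Balance: K_A − x×(3228 − 2722) = K_B, so x = (K_A − K_B)/(3228 − 2722) = 16131300/506 = 31900 m.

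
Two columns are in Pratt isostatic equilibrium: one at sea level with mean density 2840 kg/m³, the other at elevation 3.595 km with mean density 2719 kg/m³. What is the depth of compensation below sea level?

80.8 km

ρ_ref D = ρ (D + h) → D (ρ_ref − ρ) = ρ h.
D = ρ h/(ρ_ref − ρ) = 2719 × 3.595 km/(2840 − 2719) = 80.8 km.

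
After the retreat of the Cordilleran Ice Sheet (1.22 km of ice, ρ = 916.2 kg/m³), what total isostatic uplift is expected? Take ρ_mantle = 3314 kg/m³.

Removing the load lets mantle flow back in; uplift u satisfies ρ_ice t = ρ_m u.
u = t ρ_ice/ρ_m = 1.22 km × 916.2/3314 = 0.337 km.

0.337 km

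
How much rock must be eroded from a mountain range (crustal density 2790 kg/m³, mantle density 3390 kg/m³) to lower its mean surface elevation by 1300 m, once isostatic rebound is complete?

7340 m

Net drop Δ = e − u = e − e ρ_c/ρ_m = e (ρ_m − ρ_c)/ρ_m.
e = Δ ρ_m/(ρ_m − ρ_c) = 1300 m × 3390/600 = 7340 m.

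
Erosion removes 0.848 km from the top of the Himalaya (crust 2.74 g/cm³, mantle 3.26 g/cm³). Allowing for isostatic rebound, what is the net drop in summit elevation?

0.135 km

Rebound u = e ρ_c/ρ_m = 0.848 km × 2.74/3.26 = 0.7127 km.
Net surface drop = e − u = 0.848 km − 0.7127 km = e (ρ_m − ρ_c)/ρ_m = 0.135 km.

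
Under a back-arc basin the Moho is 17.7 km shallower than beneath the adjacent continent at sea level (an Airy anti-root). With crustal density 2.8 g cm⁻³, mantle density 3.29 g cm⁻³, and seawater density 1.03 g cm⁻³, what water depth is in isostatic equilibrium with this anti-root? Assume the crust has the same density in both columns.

4.9 km

Replacing a thickness d of crust by seawater at the top must be balanced by replacing crust with mantle at the base: d (ρ_c − ρ_w) = a (ρ_m − ρ_c).
d = a (ρ_m − ρ_c)/(ρ_c − ρ_w) = 17.7 km × 0.49/1.77 = 4.9 km.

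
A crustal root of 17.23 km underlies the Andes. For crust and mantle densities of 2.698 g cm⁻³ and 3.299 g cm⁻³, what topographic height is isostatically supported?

3.84 km

In Airy isostatic equilibrium: ρ_c h = (ρ_m − ρ_c) r.
h = r (ρ_m − ρ_c) / ρ_c = 17.23 km × (3.299 − 2.698) / 2.698 = 3.84 km.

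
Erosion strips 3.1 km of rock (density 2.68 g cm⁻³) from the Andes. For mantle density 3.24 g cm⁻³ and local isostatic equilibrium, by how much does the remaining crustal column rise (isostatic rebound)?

Unloading: uplift u = e ρ_c/ρ_m = 3.1 km × 2.68/3.24 = 2.56 km.

2.56 km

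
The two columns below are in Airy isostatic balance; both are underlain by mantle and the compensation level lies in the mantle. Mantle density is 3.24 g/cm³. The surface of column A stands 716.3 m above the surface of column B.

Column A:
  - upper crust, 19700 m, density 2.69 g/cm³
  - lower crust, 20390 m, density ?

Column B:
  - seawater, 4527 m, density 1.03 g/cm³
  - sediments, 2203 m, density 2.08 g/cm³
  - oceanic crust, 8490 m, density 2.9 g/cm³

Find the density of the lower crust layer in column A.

2.9 g/cm³

Take the compensation level at the base of the deeper column (depth z_c below the surface of column A) and equate Σ ρ_i t_i down to z_c; mantle fills any gap and the z_c terms cancel.
Column A: 19700×2.69 + 20390×ρ + (z_c − 40090)×3.24
Column B: 716.3×0 + 4527×1.03 + 2203×2.08 + 8490×2.9 + (z_c − 716.3 − 15220)×3.24
The z_c×3.24 term appears on both sides and cancels. Collect the known terms of each column as K = Σ(ρt)_known − 3.24 × (depth of known layers): K_A = 52993 − 3.24×40090 = −76898.6; K_B = 33866.05 − 3.24×(716.3 + 15220) = −17767.562.
Balance: K_A + 20390×ρ = K_B, so ρ = (K_B − K_A)/20390 = 59131/20390 = 2.9 g/cm³.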